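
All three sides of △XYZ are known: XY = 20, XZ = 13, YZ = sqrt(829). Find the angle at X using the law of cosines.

When all three sides of a triangle are known, the law of cosines can be rearranged to find any angle.
cos(C) = (a² + b² - c²) / (2ab) gives cos(X) = -1/2.
Taking the inverse cosine: X = 120°.

120°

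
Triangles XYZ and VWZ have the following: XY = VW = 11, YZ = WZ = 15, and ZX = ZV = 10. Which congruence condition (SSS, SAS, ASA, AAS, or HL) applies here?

The given information provides:
XY = VW = 11, YZ = WZ = 15, and ZX = ZV = 10
This matches the SSS congruence theorem.
All three pairs of corresponding sides are equal (Side-Side-Side).

SSS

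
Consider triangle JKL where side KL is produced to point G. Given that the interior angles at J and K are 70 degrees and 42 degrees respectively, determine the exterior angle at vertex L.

Exterior angle = 70 + 42 = 112 degrees (exterior angle theorem).

112 degrees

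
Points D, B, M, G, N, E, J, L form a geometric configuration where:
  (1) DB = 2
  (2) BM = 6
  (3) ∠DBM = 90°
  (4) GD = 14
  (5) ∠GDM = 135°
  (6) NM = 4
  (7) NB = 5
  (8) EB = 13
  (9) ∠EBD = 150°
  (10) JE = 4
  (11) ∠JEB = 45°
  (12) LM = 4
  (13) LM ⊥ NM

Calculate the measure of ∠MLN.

Step 1: By the law of cosines on triangle LMN: LN² = 4² + 4² − 2·4·4·cos(90°) = 32, so LN = 4·√2.
Step 2: By the inverse law of cosines on triangle MLN: cos(∠MLN) = (4² + (4·√2)² − 4²) / (2·4·4·√2) = 32/45.25 = 0.7071, so ∠MLN = 45°.

Therefore, the measure of angle ∠MLN = 45°.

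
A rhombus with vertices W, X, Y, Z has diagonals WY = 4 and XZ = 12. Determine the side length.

In a rhombus, the diagonals bisect each other perpendicularly, creating four congruent right triangles.
Each triangle has legs 2 (half of 4) and 6 (half of 12).
The hypotenuse of each right triangle is a side of the rhombus:
side = sqrt(2^2 + 6^2) = sqrt(40) = 2*sqrt(10)

2*sqrt(10)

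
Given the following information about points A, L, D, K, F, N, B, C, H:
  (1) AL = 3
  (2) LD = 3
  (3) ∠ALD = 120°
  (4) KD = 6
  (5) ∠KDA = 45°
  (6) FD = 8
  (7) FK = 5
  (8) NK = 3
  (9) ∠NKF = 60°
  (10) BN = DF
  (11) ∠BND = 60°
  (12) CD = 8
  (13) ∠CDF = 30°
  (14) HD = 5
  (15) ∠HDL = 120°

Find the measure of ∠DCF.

Step 1: By the law of cosines on triangle CDF: CF² = 8² + 8² − 2·8·8·cos(30°) = 17.15, so CF ≈ 4.14.
Step 2: By the inverse law of cosines on triangle DCF: cos(∠DCF) = (8² + 4.14² − 8²) / (2·8·4.14) = 17.15/66.26 = 0.2588, so ∠DCF = 75°.

Therefore, the measure of angle ∠DCF = 75°.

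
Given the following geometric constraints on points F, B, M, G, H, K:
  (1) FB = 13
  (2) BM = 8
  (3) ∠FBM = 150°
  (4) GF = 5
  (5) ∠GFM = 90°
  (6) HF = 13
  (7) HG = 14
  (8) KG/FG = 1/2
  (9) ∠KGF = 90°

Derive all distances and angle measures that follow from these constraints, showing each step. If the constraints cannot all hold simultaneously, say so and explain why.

The constraints are consistent.

From the given relations:
  KG = 1/2·FG = 1/2·5 ≈ 2.5

Step 1: From FB = 13, BM = 8, and ∠FBM = 150°, by the law of cosines:
  FM² = FB² + BM² - 2·FB·BM·cos(150°) = 169 + 64 + 180.1 = 413.1
  FM ≈ 20.33

Step 2: From FG = 5, GK = 2.5, and ∠FGK = 90°, by the law of cosines:
  FK² = FG² + GK² - 2·FG·GK·cos(90°) = 25 + 6.25 - 0 = 31.25
  FK = 5/2·√5

Step 3: From FG = 5, FH = 13, GH = 14, by the inverse law of cosines:
  cos(∠GFH) = (FG² + FH² - GH²) / (2·FG·FH)
  ∠GFH = 90.88°

Step 4: From GF = 5, GH = 14, FH = 13, by the inverse law of cosines:
  cos(∠FGH) = (GF² + GH² - FH²) / (2·GF·GH)
  ∠FGH = 68.2°

Step 5: From HF = 13, HG = 14, FG = 5, by the inverse law of cosines:
  cos(∠FHG) = (HF² + HG² - FG²) / (2·HF·HG)
  ∠FHG = 20.92°

Step 6: From MF = 20.33, FG = 5, and ∠MFG = 90°, by the law of cosines:
  MG² = MF² + FG² - 2·MF·FG·cos(90°) = 413.1 + 25 - 0 = 438.1
  MG ≈ 20.93

Step 7: From FB = 13, FM = 20.33, BM = 8, by the inverse law of cosines:
  cos(∠BFM) = (FB² + FM² - BM²) / (2·FB·FM)
  ∠BFM = 11.35°

Step 8: From FG = 5, FK = 5/2·√5, GK = 2.5, by the inverse law of cosines:
  cos(∠GFK) = (FG² + FK² - GK²) / (2·FG·FK)
  ∠GFK = 26.57°

Step 9: From MB = 8, MF = 20.33, BF = 13, by the inverse law of cosines:
  cos(∠BMF) = (MB² + MF² - BF²) / (2·MB·MF)
  ∠BMF = 18.65°

Step 10: From KF = 5/2·√5, KG = 2.5, FG = 5, by the inverse law of cosines:
  cos(∠FKG) = (KF² + KG² - FG²) / (2·KF·KG)
  ∠FKG = 63.43°

Step 11: From MF = 20.33, MG = 20.93, FG = 5, by the inverse law of cosines:
  cos(∠FMG) = (MF² + MG² - FG²) / (2·MF·MG)
  ∠FMG = 13.82°

Step 12: From GF = 5, GM = 20.93, FM = 20.33, by the inverse law of cosines:
  cos(∠FGM) = (GF² + GM² - FM²) / (2·GF·GM)
  ∠FGM = 76.18°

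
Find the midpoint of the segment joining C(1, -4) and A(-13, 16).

M = ((x₁ + x₂)/2, (y₁ + y₂)/2)
= ((1 + -13)/2, (-4 + 16)/2)
= (-12/2, 12/2) = (-6, 6)

(-6, 6)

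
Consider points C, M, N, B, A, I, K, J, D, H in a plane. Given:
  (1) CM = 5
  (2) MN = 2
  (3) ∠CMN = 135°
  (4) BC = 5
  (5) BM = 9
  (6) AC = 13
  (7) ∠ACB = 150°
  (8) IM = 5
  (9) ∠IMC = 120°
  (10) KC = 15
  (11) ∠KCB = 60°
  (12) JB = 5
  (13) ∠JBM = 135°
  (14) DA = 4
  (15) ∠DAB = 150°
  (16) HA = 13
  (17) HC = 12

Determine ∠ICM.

Step 1: By the law of cosines on triangle CMI: CI² = 5² + 5² − 2·5·5·cos(120°) = 75, so CI = 5·√3.
Step 2: By the inverse law of cosines on triangle ICM: cos(∠ICM) = ((5·√3)² + 5² − 5²) / (2·5·√3·5) = 75/86.6 = 0.866, so ∠ICM = 30°.

Therefore, the measure of angle ∠ICM = 30°.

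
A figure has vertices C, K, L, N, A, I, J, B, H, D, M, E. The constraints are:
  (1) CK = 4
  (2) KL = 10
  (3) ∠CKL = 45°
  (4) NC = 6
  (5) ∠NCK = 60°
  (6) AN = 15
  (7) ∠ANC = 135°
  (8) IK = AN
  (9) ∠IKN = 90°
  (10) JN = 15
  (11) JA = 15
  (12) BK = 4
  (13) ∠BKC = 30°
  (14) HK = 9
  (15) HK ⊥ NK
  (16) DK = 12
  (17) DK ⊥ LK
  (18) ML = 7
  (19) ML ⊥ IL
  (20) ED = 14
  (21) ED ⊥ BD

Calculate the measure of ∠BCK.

Step 1: By the law of cosines on triangle CKB: CB² = 4² + 4² − 2·4·4·cos(30°) = 4.29, so CB ≈ 2.07.
Step 2: By the inverse law of cosines on triangle BCK: cos(∠BCK) = (2.07² + 4² − 4²) / (2·2.07·4) = 4.29/16.56 = 0.2588, so ∠BCK = 75°.

Therefore, the measure of angle ∠BCK = 75°.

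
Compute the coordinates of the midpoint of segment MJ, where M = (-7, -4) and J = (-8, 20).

M = ((x₁ + x₂)/2, (y₁ + y₂)/2)
= ((-7 + -8)/2, (-4 + 20)/2)
= (-15/2, 16/2) = (-15/2, 8)

(-15/2, 8)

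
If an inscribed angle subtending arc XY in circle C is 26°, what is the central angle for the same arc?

The inscribed angle theorem states that a central angle is always twice any inscribed angle that subtends the same arc.
Since the inscribed angle is 26°, the central angle = 2 × 26° = 52°.

52°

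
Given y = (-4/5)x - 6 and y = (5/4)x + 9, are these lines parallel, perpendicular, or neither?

Slope of line 1: m1 = -4/5
Slope of line 2: m2 = 5/4
m1 * m2 = -1, so perpendicular.

Perpendicular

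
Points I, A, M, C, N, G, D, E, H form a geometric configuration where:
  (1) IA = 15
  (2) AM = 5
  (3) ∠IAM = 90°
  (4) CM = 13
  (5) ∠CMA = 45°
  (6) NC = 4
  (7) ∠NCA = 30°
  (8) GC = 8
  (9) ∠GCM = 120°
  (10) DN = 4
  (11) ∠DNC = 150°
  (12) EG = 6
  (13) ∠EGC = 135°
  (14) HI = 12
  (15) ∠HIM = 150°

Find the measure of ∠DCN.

Step 1: By the law of cosines on triangle CND: CD² = 4² + 4² − 2·4·4·cos(150°) = 59.71, so CD ≈ 7.73.
Step 2: By the inverse law of cosines on triangle DCN: cos(∠DCN) = (7.73² + 4² − 4²) / (2·7.73·4) = 59.71/61.82 = 0.9659, so ∠DCN = 15°.

Therefore, the measure of angle ∠DCN = 15°.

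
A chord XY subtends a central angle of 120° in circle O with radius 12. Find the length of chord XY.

Chord = 2(12) sin(60°) = 12*sqrt(3)

12*sqrt(3)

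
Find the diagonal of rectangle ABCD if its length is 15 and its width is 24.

Using the Pythagorean theorem:
d² = 15² + 24² = 225 + 576 = 801
d = sqrt(801) = 3*sqrt(89)

3*sqrt(89)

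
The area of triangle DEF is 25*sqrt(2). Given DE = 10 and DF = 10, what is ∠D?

Area = (1/2) * a * b * sin(C)
sin(C) = 2 * Area / (a * b)
sin(C) = 2 * 25*sqrt(2) / (10 * 10)
sin(C) = sqrt(2)/2
C = arcsin(sqrt(2)/2) = 45°
Since sin(180° - C) = sin(C), the obtuse angle 135° gives the same area, so C = 45° or C = 135°.

45° or 135°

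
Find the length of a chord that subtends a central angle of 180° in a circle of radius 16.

Drop a perpendicular from the center to the chord, bisecting both the chord and the central angle.
Each half-chord = r sin(θ/2) = 16 sin(90°).
The full chord = 2 × 16 × sin(90°) = 32.

32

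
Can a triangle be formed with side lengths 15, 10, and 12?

Yes.
The triangle inequality requires that the sum of any two sides exceeds the third.
Here 10 + 12 = 22 > 15, so the condition is met.

Yes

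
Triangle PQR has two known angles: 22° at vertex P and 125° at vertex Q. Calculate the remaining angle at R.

By the triangle angle sum property, the three interior angles of any triangle add up to 180°.
We know angle P = 22° and angle Q = 125°, so their sum is 147°.
Therefore angle R = 180° - 147° = 33°.

33 degrees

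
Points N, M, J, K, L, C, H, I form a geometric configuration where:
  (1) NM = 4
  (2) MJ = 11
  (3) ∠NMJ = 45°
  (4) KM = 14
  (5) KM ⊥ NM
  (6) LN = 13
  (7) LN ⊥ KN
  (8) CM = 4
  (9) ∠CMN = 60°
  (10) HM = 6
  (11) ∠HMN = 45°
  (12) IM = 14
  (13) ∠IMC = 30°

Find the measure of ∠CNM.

Step 1: By the law of cosines on triangle NMC: NC² = 4² + 4² − 2·4·4·cos(60°) = 16, so NC = 4.
Step 2: By the inverse law of cosines on triangle CNM: cos(∠CNM) = (4² + 4² − 4²) / (2·4·4) = 16/32 = 0.5, so ∠CNM = 60°.

Therefore, the measure of angle ∠CNM = 60°.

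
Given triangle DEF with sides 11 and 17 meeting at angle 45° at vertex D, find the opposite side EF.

Law of cosines: EF^2 = 11^2 + 17^2 - 2(11)(17)cos(45°) = 410 - 187*sqrt(2), so EF = sqrt(410 - 187*sqrt(2)).

sqrt(410 - 187*sqrt(2))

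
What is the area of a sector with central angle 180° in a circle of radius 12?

The full circle has area πr² = π(12)² = 144*pi.
The sector covers 180° out of 360°, a fraction of 1/2.
Sector area = 144*pi × 1/2 = 72*pi.

72*pi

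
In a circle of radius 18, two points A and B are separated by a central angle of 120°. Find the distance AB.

Chord = 2(18) sin(60°) = 18*sqrt(3)

18*sqrt(3)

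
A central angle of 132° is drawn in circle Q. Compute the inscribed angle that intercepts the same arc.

Inscribed angle = 132° / 2 = 66° (inscribed angle theorem).

66°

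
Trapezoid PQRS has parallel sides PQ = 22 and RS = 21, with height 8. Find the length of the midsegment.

midsegment = (22 + 21) / 2 = 43 / 2 = 43/2

43/2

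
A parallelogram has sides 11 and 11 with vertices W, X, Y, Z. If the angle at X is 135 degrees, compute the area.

Area = a * b * sin(theta)
Area = 11 * 11 * sin(135 degrees)
Area = 121 * sqrt(2)/2
Area = 121*sqrt(2)/2

121*sqrt(2)/2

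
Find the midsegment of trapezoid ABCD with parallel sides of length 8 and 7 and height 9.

midsegment = (8 + 7) / 2 = 15 / 2 = 15/2

15/2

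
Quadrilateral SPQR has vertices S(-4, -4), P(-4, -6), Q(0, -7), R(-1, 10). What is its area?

Shoelace: sum of cross terms = 73, Area = (1/2)|73| = 73/2

73/2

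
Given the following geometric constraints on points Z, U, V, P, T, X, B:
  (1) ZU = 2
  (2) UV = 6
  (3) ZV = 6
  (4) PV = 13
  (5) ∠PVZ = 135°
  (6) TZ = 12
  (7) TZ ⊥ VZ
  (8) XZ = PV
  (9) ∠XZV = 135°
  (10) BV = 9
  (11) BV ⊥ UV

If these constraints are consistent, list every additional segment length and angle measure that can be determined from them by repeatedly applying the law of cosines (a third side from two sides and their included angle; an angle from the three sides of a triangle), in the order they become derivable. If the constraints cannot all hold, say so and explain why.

The constraints are consistent. Derivable facts, in order:
After 1 step:
- UB = 3·√13
- VT = 6·√5
- VX ≈ 17.76
- ZP ≈ 17.76
- ∠UVZ = 19.19°
- ∠UZV = 80.41°
- ∠VUZ = 80.41°
After 2 steps:
- ∠BUV = 56.31°
- ∠PZV = 31.18°
- ∠TVZ = 63.43°
- ∠UBV = 33.69°
- ∠VPZ = 13.82°
- ∠VTZ = 26.57°
- ∠VXZ = 13.82°
- ∠XVZ = 31.18°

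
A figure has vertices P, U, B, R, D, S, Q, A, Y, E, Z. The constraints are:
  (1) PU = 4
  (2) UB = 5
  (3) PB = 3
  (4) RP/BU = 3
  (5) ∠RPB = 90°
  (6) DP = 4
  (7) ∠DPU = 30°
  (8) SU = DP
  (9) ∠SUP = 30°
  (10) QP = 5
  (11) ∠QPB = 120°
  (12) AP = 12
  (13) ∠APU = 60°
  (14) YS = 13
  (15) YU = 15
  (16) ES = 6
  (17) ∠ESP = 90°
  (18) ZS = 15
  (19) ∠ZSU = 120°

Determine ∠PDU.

Step 1: By the law of cosines on triangle DPU: DU² = 4² + 4² − 2·4·4·cos(30°) = 4.29, so DU ≈ 2.07.
Step 2: By the inverse law of cosines on triangle PDU: cos(∠PDU) = (4² + 2.07² − 4²) / (2·4·2.07) = 4.29/16.56 = 0.2588, so ∠PDU = 75°.

Therefore, the measure of angle ∠PDU = 75°.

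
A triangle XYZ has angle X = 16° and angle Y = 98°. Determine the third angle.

The interior angles sum to 180°: angle Z = 180 - 16 - 98 = 66°.
The triangle is obtuse (angles 16°, 98°, 66°).

66 degrees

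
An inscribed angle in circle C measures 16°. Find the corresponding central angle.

The inscribed angle theorem states that a central angle is always twice any inscribed angle that subtends the same arc.
Since the inscribed angle is 16°, the central angle = 2 × 16° = 32°.

32°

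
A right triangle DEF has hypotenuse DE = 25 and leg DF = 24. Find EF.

Rearranging the Pythagorean theorem to solve for the unknown leg:
leg^2 = hypotenuse^2 - known_leg^2 = 625 - 576 = 49
leg = sqrt(49) = 7.

7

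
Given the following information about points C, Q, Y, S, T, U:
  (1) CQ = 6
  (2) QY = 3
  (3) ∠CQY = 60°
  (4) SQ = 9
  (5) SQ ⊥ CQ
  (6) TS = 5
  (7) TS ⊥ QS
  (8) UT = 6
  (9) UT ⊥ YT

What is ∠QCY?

Step 1: By the law of cosines on triangle CQY: CY² = 6² + 3² − 2·6·3·cos(60°) = 27, so CY = 3·√3.
Step 2: By the inverse law of cosines on triangle QCY: cos(∠QCY) = (6² + (3·√3)² − 3²) / (2·6·3·√3) = 54/62.35 = 0.866, so ∠QCY = 30°.

Therefore, the measure of angle ∠QCY = 30°.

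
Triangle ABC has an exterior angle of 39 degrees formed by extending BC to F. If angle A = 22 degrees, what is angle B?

By the exterior angle theorem: exterior angle = sum of remote interior angles.
39 = 22 + angle B
angle B = 39 - 22 = 17 degrees

17 degrees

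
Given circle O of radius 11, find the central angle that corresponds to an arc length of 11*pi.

The full circumference is 2πr = 22*pi.
The arc is 11*pi / 22*pi = 1/2 of the full circle.
So the central angle = 1/2 × 360° = 180°.

180°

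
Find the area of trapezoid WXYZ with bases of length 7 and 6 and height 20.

A trapezoid's area equals the midsegment times the height.
The midsegment is (7 + 6) / 2 = 13/2.
Area = 13/2 * 20 = 130.

130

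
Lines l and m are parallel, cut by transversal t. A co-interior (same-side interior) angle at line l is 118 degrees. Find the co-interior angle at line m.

Co-interior angles (same-side interior) formed by parallel lines and a transversal are supplementary (sum to 180 degrees).
The given angle is 118 degrees.
The co-interior angle = 180 - 118 = 62 degrees.

62 degrees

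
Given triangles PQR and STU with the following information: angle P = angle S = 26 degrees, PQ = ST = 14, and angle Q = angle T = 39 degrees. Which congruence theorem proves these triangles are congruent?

The given information matches ASA: Two pairs of corresponding angles and the included side are equal (Angle-Side-Angle).

ASA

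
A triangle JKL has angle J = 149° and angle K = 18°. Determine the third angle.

angle L = 180 - 149 - 18 = 13 degrees.

13 degrees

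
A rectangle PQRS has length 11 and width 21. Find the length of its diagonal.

Using the Pythagorean theorem:
d² = 11² + 21² = 121 + 441 = 562
d = sqrt(562)

sqrt(562)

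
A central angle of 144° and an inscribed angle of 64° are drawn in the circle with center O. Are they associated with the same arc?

By the inscribed angle theorem, the inscribed angle for a central angle of 144° should be 144° / 2 = 72°.
The given inscribed angle is 64°, which does not equal 72°.
Therefore, no, they do not correspond to the same arc.

No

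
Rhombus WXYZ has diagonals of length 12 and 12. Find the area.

Area = (12 * 12) / 2 = 144 / 2 = 72

72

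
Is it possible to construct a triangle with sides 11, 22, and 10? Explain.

Check the triangle inequality: 11 + 10 = 21 ≤ 22.
Since the sum of two sides does not exceed the third, no triangle can be formed.

No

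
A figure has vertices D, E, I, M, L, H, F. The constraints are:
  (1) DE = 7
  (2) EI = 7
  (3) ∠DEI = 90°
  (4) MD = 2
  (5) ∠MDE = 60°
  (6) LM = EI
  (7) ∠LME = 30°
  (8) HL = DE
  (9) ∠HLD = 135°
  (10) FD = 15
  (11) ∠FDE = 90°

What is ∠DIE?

Step 1: By the law of cosines on triangle IED: ID² = 7² + 7² − 2·7·7·cos(90°) = 98, so ID = 7·√2.
Step 2: By the inverse law of cosines on triangle DIE: cos(∠DIE) = ((7·√2)² + 7² − 7²) / (2·7·√2·7) = 98/138.59 = 0.7071, so ∠DIE = 45°.

Therefore, the measure of angle ∠DIE = 45°.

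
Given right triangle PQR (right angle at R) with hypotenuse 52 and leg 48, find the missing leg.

QR = sqrt(52^2 - 48^2) = sqrt(400) = 20

20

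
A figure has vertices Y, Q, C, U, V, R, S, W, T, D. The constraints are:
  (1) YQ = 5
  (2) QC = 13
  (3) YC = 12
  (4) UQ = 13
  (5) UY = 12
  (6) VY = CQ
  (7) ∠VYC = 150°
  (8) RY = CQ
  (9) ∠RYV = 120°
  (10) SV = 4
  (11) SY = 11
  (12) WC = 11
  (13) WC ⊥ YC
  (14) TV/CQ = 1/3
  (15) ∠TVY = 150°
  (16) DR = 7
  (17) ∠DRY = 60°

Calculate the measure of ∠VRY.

From the given relations: RY = CQ = 13; VY = CQ = 13.
Step 1: By the law of cosines on triangle RYV: RV² = 13² + 13² − 2·13·13·cos(120°) = 507, so RV = 13·√3.
Step 2: By the inverse law of cosines on triangle VRY: cos(∠VRY) = ((13·√3)² + 13² − 13²) / (2·13·√3·13) = 507/585.43 = 0.866, so ∠VRY = 30°.

Therefore, the measure of angle ∠VRY = 30°.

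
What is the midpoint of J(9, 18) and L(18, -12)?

M = ((x₁ + x₂)/2, (y₁ + y₂)/2)
= ((9 + 18)/2, (18 + -12)/2)
= (27/2, 6/2) = (27/2, 3)

(27/2, 3)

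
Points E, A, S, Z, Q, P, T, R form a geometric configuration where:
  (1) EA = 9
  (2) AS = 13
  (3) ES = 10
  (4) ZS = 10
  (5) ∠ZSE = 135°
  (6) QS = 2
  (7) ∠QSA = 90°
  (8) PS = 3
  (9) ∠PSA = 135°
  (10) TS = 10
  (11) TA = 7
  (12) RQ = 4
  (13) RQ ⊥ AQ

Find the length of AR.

Step 1: By the law of cosines on triangle ASQ: AQ² = 13² + 2² − 2·13·2·cos(90°) = 173, so AQ = √173.
Step 2: By the law of cosines on triangle AQR: AR² = √173² + 4² − 2·√173·4·cos(90°) = 189, so AR = 3·√21.

Therefore, the length of AR = 3·√21.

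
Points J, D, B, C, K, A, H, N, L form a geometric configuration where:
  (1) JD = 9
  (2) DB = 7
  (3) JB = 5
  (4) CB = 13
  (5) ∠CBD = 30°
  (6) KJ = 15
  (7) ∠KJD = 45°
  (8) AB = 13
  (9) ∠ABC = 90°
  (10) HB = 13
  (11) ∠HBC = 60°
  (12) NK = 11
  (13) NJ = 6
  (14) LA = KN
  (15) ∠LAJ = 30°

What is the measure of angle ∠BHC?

Step 1: By the law of cosines on triangle HBC: HC² = 13² + 13² − 2·13·13·cos(60°) = 169, so HC = 13.
Step 2: By the inverse law of cosines on triangle BHC: cos(∠BHC) = (13² + 13² − 13²) / (2·13·13) = 169/338 = 0.5, so ∠BHC = 60°.

Therefore, the measure of angle ∠BHC = 60°.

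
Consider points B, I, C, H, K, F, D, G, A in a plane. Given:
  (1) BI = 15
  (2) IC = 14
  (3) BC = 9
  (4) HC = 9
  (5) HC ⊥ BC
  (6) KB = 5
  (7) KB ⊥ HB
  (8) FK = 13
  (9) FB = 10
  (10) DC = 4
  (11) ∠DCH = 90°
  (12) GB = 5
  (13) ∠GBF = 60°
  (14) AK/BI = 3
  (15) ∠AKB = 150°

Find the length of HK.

Step 1: By the law of cosines on triangle BCH: BH² = 9² + 9² − 2·9·9·cos(90°) = 162, so BH = 9·√2.
Step 2: By the law of cosines on triangle HBK: HK² = (9·√2)² + 5² − 2·9·√2·5·cos(90°) = 187, so HK = √187.

Therefore, the length of HK = √187.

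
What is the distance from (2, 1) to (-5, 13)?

The horizontal distance is |-5 - 2| = 7 and the vertical distance is |13 - 1| = 12.
By the Pythagorean theorem, d = sqrt(7^2 + 12^2) = sqrt(193).

sqrt(193)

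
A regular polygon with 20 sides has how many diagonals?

The number of diagonals in an n-gon is n(n - 3)/2.
For n = 20: 20(20 - 3)/2 = 20 × 17 / 2 = 170.

170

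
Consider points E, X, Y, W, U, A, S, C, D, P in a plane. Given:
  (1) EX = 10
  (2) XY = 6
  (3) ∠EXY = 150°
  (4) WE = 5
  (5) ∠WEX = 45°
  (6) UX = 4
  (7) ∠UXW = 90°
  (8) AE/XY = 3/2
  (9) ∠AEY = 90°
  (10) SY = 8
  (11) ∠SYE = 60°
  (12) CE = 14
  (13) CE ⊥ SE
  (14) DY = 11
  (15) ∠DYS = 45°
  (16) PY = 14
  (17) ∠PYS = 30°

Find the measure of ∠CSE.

Step 1: By the law of cosines on triangle EXY: EY² = 10² + 6² − 2·10·6·cos(150°) = 239.92, so EY ≈ 15.49.
Step 2: By the law of cosines on triangle EYS: ES² = 15.49² + 8² − 2·15.49·8·cos(60°) = 180.01, so ES ≈ 13.42.
Step 3: By the law of cosines on triangle SEC: SC² = 13.42² + 14² − 2·13.42·14·cos(90°) = 376.01, so SC ≈ 19.39.
Step 4: By the inverse law of cosines on triangle CSE: cos(∠CSE) = (19.39² + 13.42² − 14²) / (2·19.39·13.42) = 360.01/520.32 = 0.6919, so ∠CSE = 46.22°.

Therefore, the measure of angle ∠CSE = 46.22°.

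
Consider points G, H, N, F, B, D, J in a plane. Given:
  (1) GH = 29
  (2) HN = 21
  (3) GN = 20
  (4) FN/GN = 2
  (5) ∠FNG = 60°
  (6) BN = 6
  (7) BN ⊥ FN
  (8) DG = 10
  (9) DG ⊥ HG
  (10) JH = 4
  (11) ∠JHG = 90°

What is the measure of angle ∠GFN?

From the given relations: FN = 2·GN = 2·20 = 40.
Step 1: By the law of cosines on triangle FNG: FG² = 40² + 20² − 2·40·20·cos(60°) = 1200, so FG = 20·√3.
Step 2: By the inverse law of cosines on triangle GFN: cos(∠GFN) = ((20·√3)² + 40² − 20²) / (2·20·√3·40) = 2400/2771.28 = 0.866, so ∠GFN = 30°.

Therefore, the measure of angle ∠GFN = 30°.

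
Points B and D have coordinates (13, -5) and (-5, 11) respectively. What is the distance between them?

d = sqrt((-5 - 13)^2 + (11 - -5)^2)
d = sqrt(-18^2 + 16^2)
d = sqrt(324 + 256)
d = sqrt(580) = 2*sqrt(145)

2*sqrt(145)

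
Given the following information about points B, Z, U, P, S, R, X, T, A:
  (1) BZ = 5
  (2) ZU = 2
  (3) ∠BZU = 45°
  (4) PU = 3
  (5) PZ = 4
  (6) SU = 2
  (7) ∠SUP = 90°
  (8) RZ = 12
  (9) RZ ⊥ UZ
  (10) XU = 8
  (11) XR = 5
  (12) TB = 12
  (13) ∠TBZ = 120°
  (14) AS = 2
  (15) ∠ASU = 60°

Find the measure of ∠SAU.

Step 1: By the law of cosines on triangle ASU: AU² = 2² + 2² − 2·2·2·cos(60°) = 4, so AU = 2.
Step 2: By the inverse law of cosines on triangle SAU: cos(∠SAU) = (2² + 2² − 2²) / (2·2·2) = 4/8 = 0.5, so ∠SAU = 60°.

Therefore, the measure of angle ∠SAU = 60°.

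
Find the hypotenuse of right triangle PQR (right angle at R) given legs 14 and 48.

By the Pythagorean theorem: PQ^2 = PR^2 + QR^2
PQ^2 = 14^2 + 48^2 = 196 + 2304 = 2500
PQ = sqrt(2500) = 50

50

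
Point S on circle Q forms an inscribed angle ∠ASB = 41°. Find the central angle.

Central angle = 2 × 41° = 82° (inscribed angle theorem).

82°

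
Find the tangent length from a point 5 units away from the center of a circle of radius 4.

tangent = √(d² - r²) = √(5² - 4²) = √(25 - 16) = √9 = 3

3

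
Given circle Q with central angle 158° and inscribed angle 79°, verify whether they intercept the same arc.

By the inscribed angle theorem, if both angles subtend the same arc, the inscribed angle must be half the central angle.
Half of 158° = 79°, which equals the given inscribed angle of 79°.
Therefore, yes, they correspond to the same arc.

Yes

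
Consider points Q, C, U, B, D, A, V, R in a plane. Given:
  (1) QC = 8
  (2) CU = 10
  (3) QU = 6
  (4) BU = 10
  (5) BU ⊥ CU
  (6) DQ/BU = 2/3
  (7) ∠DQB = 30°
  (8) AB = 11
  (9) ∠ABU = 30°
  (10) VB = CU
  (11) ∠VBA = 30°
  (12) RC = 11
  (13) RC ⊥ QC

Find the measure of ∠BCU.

Step 1: By the law of cosines on triangle CUB: CB² = 10² + 10² − 2·10·10·cos(90°) = 200, so CB = 10·√2.
Step 2: By the inverse law of cosines on triangle BCU: cos(∠BCU) = ((10·√2)² + 10² − 10²) / (2·10·√2·10) = 200/282.84 = 0.7071, so ∠BCU = 45°.

Therefore, the measure of angle ∠BCU = 45°.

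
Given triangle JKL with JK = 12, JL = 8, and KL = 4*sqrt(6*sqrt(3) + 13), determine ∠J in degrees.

By the inverse law of cosines: cos(J) = (JK² + JL² - KL²) / (2 × JK × JL)
cos(J) = (12² + 8² - (4*sqrt(6*sqrt(3) + 13))²) / (2 × 12 × 8)
cos(J) = (144 + 64 - (96*sqrt(3) + 208)) / 192
cos(J) = -sqrt(3)/2
J = arccos(-sqrt(3)/2) = 150°

150°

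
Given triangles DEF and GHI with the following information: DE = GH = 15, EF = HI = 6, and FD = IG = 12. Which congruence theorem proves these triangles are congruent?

The given information matches SSS: All three pairs of corresponding sides are equal (Side-Side-Side).

SSS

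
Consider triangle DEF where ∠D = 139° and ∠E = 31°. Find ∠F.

By the triangle angle sum property, the three interior angles of any triangle add up to 180°.
We know angle D = 139° and angle E = 31°, so their sum is 170°.
Therefore angle F = 180° - 170° = 10°.

10 degrees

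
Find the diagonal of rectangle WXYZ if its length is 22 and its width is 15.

d = sqrt(22^2 + 15^2) = sqrt(709)

sqrt(709)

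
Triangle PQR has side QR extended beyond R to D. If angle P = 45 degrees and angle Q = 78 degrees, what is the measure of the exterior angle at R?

By the exterior angle theorem, an exterior angle of a triangle equals the sum of the two remote interior angles.
Exterior angle = angle P + angle Q
Exterior angle = 45 + 78 = 123 degrees

123 degrees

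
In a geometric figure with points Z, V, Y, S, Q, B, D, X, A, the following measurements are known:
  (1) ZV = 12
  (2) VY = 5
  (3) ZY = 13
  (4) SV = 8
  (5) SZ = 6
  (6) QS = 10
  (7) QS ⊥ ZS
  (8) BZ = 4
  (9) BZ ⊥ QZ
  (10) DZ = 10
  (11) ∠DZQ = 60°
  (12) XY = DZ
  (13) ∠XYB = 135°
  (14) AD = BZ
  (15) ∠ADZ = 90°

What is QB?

Step 1: By the law of cosines on triangle ZSQ: ZQ² = 6² + 10² − 2·6·10·cos(90°) = 136, so ZQ = 2·√34.
Step 2: By the law of cosines on triangle QZB: QB² = (2·√34)² + 4² − 2·2·√34·4·cos(90°) = 152, so QB = 2·√38.

Therefore, the length of QB = 2·√38.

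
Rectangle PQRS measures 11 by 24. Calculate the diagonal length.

d = sqrt(11^2 + 24^2) = sqrt(697)

sqrt(697)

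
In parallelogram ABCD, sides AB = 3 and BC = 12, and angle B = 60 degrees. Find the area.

Area = 3 * 12 * sin(60°) = 36 * sqrt(3)/2 = 18*sqrt(3)

18*sqrt(3)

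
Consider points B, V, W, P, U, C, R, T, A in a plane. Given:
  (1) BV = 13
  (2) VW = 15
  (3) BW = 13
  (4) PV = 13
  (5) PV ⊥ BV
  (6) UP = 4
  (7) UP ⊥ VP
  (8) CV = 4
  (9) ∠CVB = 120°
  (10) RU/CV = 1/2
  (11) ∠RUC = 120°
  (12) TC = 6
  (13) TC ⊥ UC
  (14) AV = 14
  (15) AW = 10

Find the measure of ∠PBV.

Step 1: By the law of cosines on triangle BVP: BP² = 13² + 13² − 2·13·13·cos(90°) = 338, so BP = 13·√2.
Step 2: By the inverse law of cosines on triangle PBV: cos(∠PBV) = ((13·√2)² + 13² − 13²) / (2·13·√2·13) = 338/478 = 0.7071, so ∠PBV = 45°.

Therefore, the measure of angle ∠PBV = 45°.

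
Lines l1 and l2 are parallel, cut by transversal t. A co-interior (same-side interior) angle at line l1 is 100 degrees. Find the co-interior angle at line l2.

Co-interior angles sum to 180: 180 - 100 = 80 degrees.

80 degrees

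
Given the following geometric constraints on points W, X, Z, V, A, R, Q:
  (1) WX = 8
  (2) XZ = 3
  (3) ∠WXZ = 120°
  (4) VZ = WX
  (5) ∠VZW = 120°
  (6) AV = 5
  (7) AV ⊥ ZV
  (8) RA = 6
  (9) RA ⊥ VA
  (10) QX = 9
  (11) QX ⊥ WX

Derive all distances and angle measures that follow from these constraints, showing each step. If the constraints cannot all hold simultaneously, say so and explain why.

The constraints are consistent.

From the given relations:
  VZ = WX = 8

Step 1: From WX = 8, XZ = 3, and ∠WXZ = 120°, by the law of cosines:
  WZ² = WX² + XZ² - 2·WX·XZ·cos(120°) = 64 + 9 + 24 = 97
  WZ = √97

Step 2: From WX = 8, XQ = 9, and ∠WXQ = 90°, by the law of cosines:
  WQ² = WX² + XQ² - 2·WX·XQ·cos(90°) = 64 + 81 - 0 = 145
  WQ = √145

Step 3: From ZV = 8, VA = 5, and ∠ZVA = 90°, by the law of cosines:
  ZA² = ZV² + VA² - 2·ZV·VA·cos(90°) = 64 + 25 - 0 = 89
  ZA = √89

Step 4: From VA = 5, AR = 6, and ∠VAR = 90°, by the law of cosines:
  VR² = VA² + AR² - 2·VA·AR·cos(90°) = 25 + 36 - 0 = 61
  VR = √61

Step 5: From WZ = √97, ZV = 8, and ∠WZV = 120°, by the law of cosines:
  WV² = WZ² + ZV² - 2·WZ·ZV·cos(120°) = 97 + 64 + 78.79 = 239.8
  WV ≈ 15.49

Step 6: From WQ = √145, WX = 8, QX = 9, by the inverse law of cosines:
  cos(∠QWX) = (WQ² + WX² - QX²) / (2·WQ·WX)
  ∠QWX = 48.37°

Step 7: From WX = 8, WZ = √97, XZ = 3, by the inverse law of cosines:
  cos(∠XWZ) = (WX² + WZ² - XZ²) / (2·WX·WZ)
  ∠XWZ = 15.3°

Step 8: From ZA = √89, ZV = 8, AV = 5, by the inverse law of cosines:
  cos(∠AZV) = (ZA² + ZV² - AV²) / (2·ZA·ZV)
  ∠AZV = 32.01°

Step 9: From ZW = √97, ZX = 3, WX = 8, by the inverse law of cosines:
  cos(∠WZX) = (ZW² + ZX² - WX²) / (2·ZW·ZX)
  ∠WZX = 44.7°

Step 10: From VA = 5, VR = √61, AR = 6, by the inverse law of cosines:
  cos(∠AVR) = (VA² + VR² - AR²) / (2·VA·VR)
  ∠AVR = 50.19°

Step 11: From AV = 5, AZ = √89, VZ = 8, by the inverse law of cosines:
  cos(∠VAZ) = (AV² + AZ² - VZ²) / (2·AV·AZ)
  ∠VAZ = 57.99°

Step 12: From RA = 6, RV = √61, AV = 5, by the inverse law of cosines:
  cos(∠ARV) = (RA² + RV² - AV²) / (2·RA·RV)
  ∠ARV = 39.81°

Step 13: From QW = √145, QX = 9, WX = 8, by the inverse law of cosines:
  cos(∠WQX) = (QW² + QX² - WX²) / (2·QW·QX)
  ∠WQX = 41.63°

Step 14: From WV = 15.49, WZ = √97, VZ = 8, by the inverse law of cosines:
  cos(∠VWZ) = (WV² + WZ² - VZ²) / (2·WV·WZ)
  ∠VWZ = 26.58°

Step 15: From VW = 15.49, VZ = 8, WZ = √97, by the inverse law of cosines:
  cos(∠WVZ) = (VW² + VZ² - WZ²) / (2·VW·VZ)
  ∠WVZ = 33.42°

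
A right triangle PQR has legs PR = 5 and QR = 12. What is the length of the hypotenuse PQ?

In a right triangle, the square of the hypotenuse equals the sum of the squares of the two legs.
The legs are 5 and 12, so the hypotenuse = sqrt(25 + 144) = sqrt(169) = 13.

13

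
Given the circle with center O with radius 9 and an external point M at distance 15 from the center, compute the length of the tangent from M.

Let T be the point of tangency. Then OT ⊥ MT (radius ⊥ tangent).
In right triangle OTM: OM² = OT² + MT²
15² = 9² + MT²
MT² = 144, MT = 12

12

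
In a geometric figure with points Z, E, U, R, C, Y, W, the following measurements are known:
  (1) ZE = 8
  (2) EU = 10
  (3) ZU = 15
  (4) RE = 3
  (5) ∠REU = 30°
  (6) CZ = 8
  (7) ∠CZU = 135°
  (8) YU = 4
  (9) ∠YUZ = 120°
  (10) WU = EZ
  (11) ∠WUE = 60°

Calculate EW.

From the given relations: WU = EZ = 8.
Step 1: By the law of cosines on triangle EUW: EW² = 10² + 8² − 2·10·8·cos(60°) = 84, so EW = 2·√21.

Therefore, the length of EW = 2·√21.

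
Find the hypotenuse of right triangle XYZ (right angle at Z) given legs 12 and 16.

In a right triangle, the square of the hypotenuse equals the sum of the squares of the two legs.
The legs are 12 and 16, so the hypotenuse = sqrt(144 + 256) = sqrt(400) = 20.

20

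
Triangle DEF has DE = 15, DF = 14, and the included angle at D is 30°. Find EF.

By the law of cosines: EF^2 = DE^2 + DF^2 - 2*DE*DF*cos(D)
EF^2 = 15^2 + 14^2 - 2*15*14*cos(30°)
EF^2 = 225 + 196 - 420*(sqrt(3)/2)
EF^2 = 421 - 210*sqrt(3)
EF = sqrt(421 - 210*sqrt(3))

sqrt(421 - 210*sqrt(3))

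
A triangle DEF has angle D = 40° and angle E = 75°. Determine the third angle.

The interior angles sum to 180°: angle F = 180 - 40 - 75 = 65°.
The triangle is acute (angles 40°, 75°, 65°).

65 degrees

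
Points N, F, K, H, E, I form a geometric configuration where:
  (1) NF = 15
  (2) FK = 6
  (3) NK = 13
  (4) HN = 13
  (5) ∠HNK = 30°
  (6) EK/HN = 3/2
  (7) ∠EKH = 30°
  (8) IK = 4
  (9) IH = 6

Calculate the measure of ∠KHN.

Step 1: By the law of cosines on triangle HNK: HK² = 13² + 13² − 2·13·13·cos(30°) = 45.28, so HK ≈ 6.73.
Step 2: By the inverse law of cosines on triangle KHN: cos(∠KHN) = (6.73² + 13² − 13²) / (2·6.73·13) = 45.28/174.96 = 0.2588, so ∠KHN = 75°.

Therefore, the measure of angle ∠KHN = 75°.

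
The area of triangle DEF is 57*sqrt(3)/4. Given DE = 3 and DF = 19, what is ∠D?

From the SAS area formula Area = (1/2)ab sin(C), rearranging gives sin(C) = 2*Area/(ab).
sin(C) = 2 * 57*sqrt(3)/4 / (57) = sqrt(3)/2.
Therefore C = arcsin(sqrt(3)/2) = 60°.
Since sin(180° - C) = sin(C), the obtuse angle 120° gives the same area, so C = 60° or C = 120°.

60° or 120°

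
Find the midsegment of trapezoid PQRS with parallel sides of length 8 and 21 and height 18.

The midsegment of a trapezoid = (base1 + base2) / 2
midsegment = (8 + 21) / 2
midsegment = 29 / 2
midsegment = 29/2

29/2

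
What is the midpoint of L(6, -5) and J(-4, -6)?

M = ((x₁ + x₂)/2, (y₁ + y₂)/2)
= ((6 + -4)/2, (-5 + -6)/2)
= (2/2, -11/2) = (1, -11/2)

(1, -11/2)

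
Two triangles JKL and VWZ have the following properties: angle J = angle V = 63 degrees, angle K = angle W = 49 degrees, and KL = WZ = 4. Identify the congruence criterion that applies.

The given information matches AAS: Two pairs of corresponding angles and a non-included side are equal (Angle-Angle-Side).

AAS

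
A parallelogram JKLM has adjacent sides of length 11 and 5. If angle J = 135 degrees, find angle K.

Consecutive angles are supplementary: angle K = 180 - 135 = 45 degrees.

45 degrees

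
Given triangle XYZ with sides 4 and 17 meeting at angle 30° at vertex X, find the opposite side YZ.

By the law of cosines: YZ^2 = XY^2 + XZ^2 - 2*XY*XZ*cos(X)
YZ^2 = 4^2 + 17^2 - 2*4*17*cos(30°)
YZ^2 = 16 + 289 - 136*(sqrt(3)/2)
YZ^2 = 305 - 68*sqrt(3)
YZ = sqrt(305 - 68*sqrt(3))

sqrt(305 - 68*sqrt(3))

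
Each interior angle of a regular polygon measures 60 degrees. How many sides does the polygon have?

Exterior angle = 180 - 60 = 120. n = 360 / 120 = 3.

3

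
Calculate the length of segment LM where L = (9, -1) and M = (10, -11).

d = sqrt((10 - 9)^2 + (-11 - -1)^2)
d = sqrt(1^2 + -10^2)
d = sqrt(1 + 100)
d = sqrt(101)

sqrt(101)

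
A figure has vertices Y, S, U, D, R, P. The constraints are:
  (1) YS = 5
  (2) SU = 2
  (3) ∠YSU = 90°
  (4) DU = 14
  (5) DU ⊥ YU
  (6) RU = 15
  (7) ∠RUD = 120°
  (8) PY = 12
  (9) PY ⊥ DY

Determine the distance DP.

Step 1: By the law of cosines on triangle USY: UY² = 2² + 5² − 2·2·5·cos(90°) = 29, so UY = √29.
Step 2: By the law of cosines on triangle DUY: DY² = 14² + √29² − 2·14·√29·cos(90°) = 225, so DY = 15.
Step 3: By the law of cosines on triangle DYP: DP² = 15² + 12² − 2·15·12·cos(90°) = 369, so DP = 3·√41.

Therefore, the length of DP = 3·√41.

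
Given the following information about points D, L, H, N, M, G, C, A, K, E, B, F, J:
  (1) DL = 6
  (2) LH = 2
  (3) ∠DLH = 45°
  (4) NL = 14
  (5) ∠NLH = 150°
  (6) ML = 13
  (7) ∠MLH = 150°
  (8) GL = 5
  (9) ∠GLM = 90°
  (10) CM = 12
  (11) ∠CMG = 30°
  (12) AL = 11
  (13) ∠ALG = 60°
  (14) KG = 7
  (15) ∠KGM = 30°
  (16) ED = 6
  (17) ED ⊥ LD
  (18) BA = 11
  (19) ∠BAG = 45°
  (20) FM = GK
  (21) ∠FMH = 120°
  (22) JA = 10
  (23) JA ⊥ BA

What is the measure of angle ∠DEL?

Step 1: By the law of cosines on triangle EDL: EL² = 6² + 6² − 2·6·6·cos(90°) = 72, so EL = 6·√2.
Step 2: By the inverse law of cosines on triangle DEL: cos(∠DEL) = (6² + (6·√2)² − 6²) / (2·6·6·√2) = 72/101.82 = 0.7071, so ∠DEL = 45°.

Therefore, the measure of angle ∠DEL = 45°.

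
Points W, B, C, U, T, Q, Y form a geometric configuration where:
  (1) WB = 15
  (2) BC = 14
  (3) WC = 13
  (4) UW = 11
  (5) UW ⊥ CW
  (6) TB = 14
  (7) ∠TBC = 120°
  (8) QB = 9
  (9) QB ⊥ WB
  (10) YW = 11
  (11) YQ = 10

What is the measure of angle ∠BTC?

Step 1: By the law of cosines on triangle TBC: TC² = 14² + 14² − 2·14·14·cos(120°) = 588, so TC = 14·√3.
Step 2: By the inverse law of cosines on triangle BTC: cos(∠BTC) = (14² + (14·√3)² − 14²) / (2·14·14·√3) = 588/678.96 = 0.866, so ∠BTC = 30°.

Therefore, the measure of angle ∠BTC = 30°.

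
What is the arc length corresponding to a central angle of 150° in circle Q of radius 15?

The full circumference is 2πr = 2π(15) = 30*pi.
The arc spans 150° out of 360°, which is a fraction of 5/12.
Arc length = 30*pi × 5/12 = 25*pi/2.

25*pi/2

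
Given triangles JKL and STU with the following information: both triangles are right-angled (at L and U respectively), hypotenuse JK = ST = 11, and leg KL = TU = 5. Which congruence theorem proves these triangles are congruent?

Consider the given information: both triangles are right-angled (at L and U respectively), hypotenuse JK = ST = 11, and leg KL = TU = 5
This is not SSS or ASA: SSS requires all three pairs of sides, but we don't have that. ASA requires two angles and the side between them.
The correct criterion is HL. The hypotenuse and one leg of two right triangles are equal (Hypotenuse-Leg).

HL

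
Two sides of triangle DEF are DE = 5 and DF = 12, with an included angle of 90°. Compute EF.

Since angle D = 90°, this is a right triangle and the law of cosines reduces to the Pythagorean theorem.
EF^2 = 5^2 + 12^2 = 169
EF = 13

13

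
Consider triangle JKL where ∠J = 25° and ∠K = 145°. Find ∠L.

Let angle L = x. Then 25 + 145 + x = 180.
x = 180 - 170 = 10 degrees.

10 degrees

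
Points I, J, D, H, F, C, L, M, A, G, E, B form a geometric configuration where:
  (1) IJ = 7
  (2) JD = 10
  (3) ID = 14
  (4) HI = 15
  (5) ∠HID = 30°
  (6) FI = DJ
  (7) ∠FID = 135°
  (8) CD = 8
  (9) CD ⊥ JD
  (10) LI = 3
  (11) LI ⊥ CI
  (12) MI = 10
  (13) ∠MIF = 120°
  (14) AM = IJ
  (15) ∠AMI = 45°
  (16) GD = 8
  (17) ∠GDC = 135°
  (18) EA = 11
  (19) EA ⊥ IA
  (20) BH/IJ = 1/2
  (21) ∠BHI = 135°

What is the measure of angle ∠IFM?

From the given relations: FI = DJ = 10.
Step 1: By the law of cosines on triangle FIM: FM² = 10² + 10² − 2·10·10·cos(120°) = 300, so FM = 10·√3.
Step 2: By the inverse law of cosines on triangle IFM: cos(∠IFM) = (10² + (10·√3)² − 10²) / (2·10·10·√3) = 300/346.41 = 0.866, so ∠IFM = 30°.

Therefore, the measure of angle ∠IFM = 30°.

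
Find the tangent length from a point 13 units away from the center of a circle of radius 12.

The tangent, radius, and line from the external point to the center form a right triangle.
The right angle is where the tangent meets the radius.
By the Pythagorean theorem: tangent² + 12² = 13²
tangent² = 169 - 144 = 25
tangent = 5

5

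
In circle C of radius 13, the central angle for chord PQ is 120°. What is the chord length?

Drop a perpendicular from the center to the chord, bisecting both the chord and the central angle.
Each half-chord = r sin(θ/2) = 13 sin(60°).
The full chord = 2 × 13 × sin(60°) = 13*sqrt(3).

13*sqrt(3)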